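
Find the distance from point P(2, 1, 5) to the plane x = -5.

distance = |a·x₀ + b·y₀ + c·z₀ - d| / √(a² + b² + c²)
  = |1·2 + 0·1 + 0·5 - (-5)| / √(1² + 0² + 0²)
  = |2 + 0 + 0 + 5| / √(1 + 0 + 0)
  = |7| / √1
  = 7 / 1
  ≈ 7

7


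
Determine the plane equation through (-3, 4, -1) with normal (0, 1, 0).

The plane through P with normal n = (a, b, c) satisfies n·(r - P) = 0,
i.e. ax + by + cz = a·x₀ + b·y₀ + c·z₀.
d = 0·(-3) + 1·4 + 0·(-1)
  = 0 + 4 + 0
  = 4
Equation: y = 4

y = 4


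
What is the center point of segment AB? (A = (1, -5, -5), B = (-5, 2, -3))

M = ((x₁+x₂)/2, (y₁+y₂)/2, (z₁+z₂)/2)
  = ((1 - 5)/2, (-5 + 2)/2, (-5 - 3)/2)
  = (-4/2, -3/2, -8/2)
  = (-2, -1.5, -4)

(-2, -1.5, -4)


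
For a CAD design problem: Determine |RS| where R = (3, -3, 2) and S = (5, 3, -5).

d = √[(x₂-x₁)² + (y₂-y₁)² + (z₂-z₁)²]
  = √[2² + 6² + (-7)²]
  = √[4 + 36 + 49]
  = √89
  ≈ 9.434

9.434


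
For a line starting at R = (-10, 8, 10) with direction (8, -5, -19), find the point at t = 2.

P(t) = R + t·d
  = (-10 + 8·2, 8 + (-5)·2, 10 + (-19)·2)
  = (-10 + 16, 8 - 10, 10 - 38)
  = (6, -2, -28)

(6, -2, -28)


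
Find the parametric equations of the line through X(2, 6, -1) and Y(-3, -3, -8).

Direction vector d = Y - X = (-3 - 2, -3 - 6, -8 + 1) = (-5, -9, -7)
Parametric form r = X + t·d:
x = 2 - 5t, y = 6 - 9t, z = -1 - 7t

x = 2 - 5t, y = 6 - 9t, z = -1 - 7t


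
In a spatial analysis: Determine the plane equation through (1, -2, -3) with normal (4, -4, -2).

The plane through P with normal n = (a, b, c) satisfies n·(r - P) = 0,
i.e. ax + by + cz = a·x₀ + b·y₀ + c·z₀.
d = 4·1 + (-4)·(-2) + (-2)·(-3)
  = 4 + 8 + 6
  = 18
Equation: 4x - 4y - 2z = 18

4x - 4y - 2z = 18


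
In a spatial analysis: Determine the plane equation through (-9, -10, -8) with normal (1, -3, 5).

The plane through P with normal n = (a, b, c) satisfies n·(r - P) = 0,
i.e. ax + by + cz = a·x₀ + b·y₀ + c·z₀.
d = 1·(-9) + (-3)·(-10) + 5·(-8)
  = -9 + 30 - 40
  = -19
Equation: x - 3y + 5z = -19

x - 3y + 5z = -19


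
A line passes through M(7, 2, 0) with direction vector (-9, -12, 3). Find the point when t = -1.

P(t) = M + t·d
  = (7 + (-9)·(-1), 2 + (-12)·(-1), 0 + 3·(-1))
  = (7 + 9, 2 + 12, 0 - 3)
  = (16, 14, -3)

(16, 14, -3)


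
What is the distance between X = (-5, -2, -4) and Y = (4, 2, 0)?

d = √[(x₂-x₁)² + (y₂-y₁)² + (z₂-z₁)²]
  = √[9² + 4² + 4²]
  = √[81 + 16 + 16]
  = √113
  ≈ 10.63

10.63


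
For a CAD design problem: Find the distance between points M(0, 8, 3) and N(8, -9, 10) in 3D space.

d = √[(x₂-x₁)² + (y₂-y₁)² + (z₂-z₁)²]
  = √[8² + (-17)² + 7²]
  = √[64 + 289 + 49]
  = √402
  ≈ 20.05

20.05


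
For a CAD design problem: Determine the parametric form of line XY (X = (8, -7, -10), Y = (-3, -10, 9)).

Direction vector d = Y - X = (-3 - 8, -10 + 7, 9 + 10) = (-11, -3, 19)
Parametric form r = X + t·d:
x = 8 - 11t, y = -7 - 3t, z = -10 + 19t

x = 8 - 11t, y = -7 - 3t, z = -10 + 19t


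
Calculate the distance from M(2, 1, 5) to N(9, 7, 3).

d = √[(x₂-x₁)² + (y₂-y₁)² + (z₂-z₁)²]
  = √[7² + 6² + (-2)²]
  = √[49 + 36 + 4]
  = √89
  ≈ 9.434

9.434


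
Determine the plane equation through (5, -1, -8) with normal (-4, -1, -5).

The plane through P with normal n = (a, b, c) satisfies n·(r - P) = 0,
i.e. ax + by + cz = a·x₀ + b·y₀ + c·z₀.
d = (-4)·5 + (-1)·(-1) + (-5)·(-8)
  = -20 + 1 + 40
  = 21
Equation: -4x - y - 5z = 21

-4x - y - 5z = 21


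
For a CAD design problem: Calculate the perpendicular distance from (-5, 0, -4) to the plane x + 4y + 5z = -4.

distance = |a·x₀ + b·y₀ + c·z₀ - d| / √(a² + b² + c²)
  = |1·(-5) + 4·0 + 5·(-4) - (-4)| / √(1² + 4² + 5²)
  = |-5 + 0 - 20 + 4| / √(1 + 16 + 25)
  = |-21| / √42
  = 21 / 6.481
  ≈ 3.24

3.24


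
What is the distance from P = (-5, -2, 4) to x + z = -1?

distance = |a·x₀ + b·y₀ + c·z₀ - d| / √(a² + b² + c²)
  = |1·(-5) + 0·(-2) + 1·4 - (-1)| / √(1² + 0² + 1²)
  = |-5 + 0 + 4 + 1| / √(1 + 0 + 1)
  = |0| / √2
  = 0 / 1.414
  ≈ 0

0


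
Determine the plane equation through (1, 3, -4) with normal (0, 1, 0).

The plane through P with normal n = (a, b, c) satisfies n·(r - P) = 0,
i.e. ax + by + cz = a·x₀ + b·y₀ + c·z₀.
d = 0·1 + 1·3 + 0·(-4)
  = 0 + 3 + 0
  = 3
Equation: y = 3

y = 3


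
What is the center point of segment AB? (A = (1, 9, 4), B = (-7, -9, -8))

M = ((x₁+x₂)/2, (y₁+y₂)/2, (z₁+z₂)/2)
  = ((1 - 7)/2, (9 - 9)/2, (4 - 8)/2)
  = (-6/2, 0/2, -4/2)
  = (-3, 0, -2)

(-3, 0, -2)


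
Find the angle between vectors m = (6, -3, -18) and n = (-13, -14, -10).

m·n = 6·(-13) + (-3)·(-14) + (-18)·(-10) = -78 + 42 + 180 = 144
|m| = √(6² + (-3)² + (-18)²) = √369 ≈ 19.21
|n| = √((-13)² + (-14)² + (-10)²) = √465 ≈ 21.56
cos θ = (m·n)/(|m||n|) = 144/(19.21·21.56) ≈ 0.3476
θ = arccos(0.3476) ≈ 69.66°

69.66°


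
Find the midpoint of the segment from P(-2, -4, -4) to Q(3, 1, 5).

M = ((x₁+x₂)/2, (y₁+y₂)/2, (z₁+z₂)/2)
  = ((-2 + 3)/2, (-4 + 1)/2, (-4 + 5)/2)
  = (1/2, -3/2, 1/2)
  = (0.5, -1.5, 0.5)

(0.5, -1.5, 0.5)


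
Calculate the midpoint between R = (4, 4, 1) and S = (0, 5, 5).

M = ((x₁+x₂)/2, (y₁+y₂)/2, (z₁+z₂)/2)
  = ((4 + 0)/2, (4 + 5)/2, (1 + 5)/2)
  = (4/2, 9/2, 6/2)
  = (2, 4.5, 3)

(2, 4.5, 3)


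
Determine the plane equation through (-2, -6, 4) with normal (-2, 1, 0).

The plane through P with normal n = (a, b, c) satisfies n·(r - P) = 0,
i.e. ax + by + cz = a·x₀ + b·y₀ + c·z₀.
d = (-2)·(-2) + 1·(-6) + 0·4
  = 4 - 6 + 0
  = -2
Equation: -2x + y = -2

-2x + y = -2


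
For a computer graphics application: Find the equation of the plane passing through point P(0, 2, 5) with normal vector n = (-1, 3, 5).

The plane through P with normal n = (a, b, c) satisfies n·(r - P) = 0,
i.e. ax + by + cz = a·x₀ + b·y₀ + c·z₀.
d = (-1)·0 + 3·2 + 5·5
  = 0 + 6 + 25
  = 31
Equation: -x + 3y + 5z = 31

-x + 3y + 5z = 31


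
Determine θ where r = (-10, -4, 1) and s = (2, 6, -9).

r·s = (-10)·2 + (-4)·6 + 1·(-9) = -20 - 24 - 9 = -53
|r| = √((-10)² + (-4)² + 1²) = √117 ≈ 10.82
|s| = √(2² + 6² + (-9)²) = √121 ≈ 11
cos θ = (r·s)/(|r||s|) = -53/(10.82·11) ≈ -0.4454
θ = arccos(-0.4454) ≈ 116.5°

116.5°


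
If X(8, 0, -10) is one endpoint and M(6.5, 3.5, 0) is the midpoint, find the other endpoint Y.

Y = 2M - X
  = (2·6.5 - 8, 2·3.5 - 0, 2·0 - (-10))
  = (13 - 8, 7 + 0, 0 + 10)
  = (5, 7, 10)

(5, 7, 10)


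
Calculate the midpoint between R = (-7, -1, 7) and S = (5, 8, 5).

M = ((x₁+x₂)/2, (y₁+y₂)/2, (z₁+z₂)/2)
  = ((-7 + 5)/2, (-1 + 8)/2, (7 + 5)/2)
  = (-2/2, 7/2, 12/2)
  = (-1, 3.5, 6)

(-1, 3.5, 6)


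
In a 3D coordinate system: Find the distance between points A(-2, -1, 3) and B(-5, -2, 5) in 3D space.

d = √[(x₂-x₁)² + (y₂-y₁)² + (z₂-z₁)²]
  = √[(-3)² + (-1)² + 2²]
  = √[9 + 1 + 4]
  = √14
  ≈ 3.742

3.742


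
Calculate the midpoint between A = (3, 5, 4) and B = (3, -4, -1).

M = ((x₁+x₂)/2, (y₁+y₂)/2, (z₁+z₂)/2)
  = ((3 + 3)/2, (5 - 4)/2, (4 - 1)/2)
  = (6/2, 1/2, 3/2)
  = (3, 0.5, 1.5)

(3, 0.5, 1.5)


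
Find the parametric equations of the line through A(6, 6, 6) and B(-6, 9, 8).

Direction vector d = B - A = (-6 - 6, 9 - 6, 8 - 6) = (-12, 3, 2)
Parametric form r = A + t·d:
x = 6 - 12t, y = 6 + 3t, z = 6 + 2t

x = 6 - 12t, y = 6 + 3t, z = 6 + 2t


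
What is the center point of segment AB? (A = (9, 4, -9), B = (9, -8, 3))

M = ((x₁+x₂)/2, (y₁+y₂)/2, (z₁+z₂)/2)
  = ((9 + 9)/2, (4 - 8)/2, (-9 + 3)/2)
  = (18/2, -4/2, -6/2)
  = (9, -2, -3)

(9, -2, -3)


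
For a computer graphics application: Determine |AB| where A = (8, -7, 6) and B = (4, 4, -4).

d = √[(x₂-x₁)² + (y₂-y₁)² + (z₂-z₁)²]
  = √[(-4)² + 11² + (-10)²]
  = √[16 + 121 + 100]
  = √237
  ≈ 15.39

15.39


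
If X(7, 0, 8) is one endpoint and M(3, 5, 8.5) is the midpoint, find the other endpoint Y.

Y = 2M - X
  = (2·3 - 7, 2·5 - 0, 2·8.5 - 8)
  = (6 - 7, 10 + 0, 17 - 8)
  = (-1, 10, 9)

(-1, 10, 9)


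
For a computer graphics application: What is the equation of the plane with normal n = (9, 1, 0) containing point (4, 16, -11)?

The plane through P with normal n = (a, b, c) satisfies n·(r - P) = 0,
i.e. ax + by + cz = a·x₀ + b·y₀ + c·z₀.
d = 9·4 + 1·16 + 0·(-11)
  = 36 + 16 + 0
  = 52
Equation: 9x + y = 52

9x + y = 52


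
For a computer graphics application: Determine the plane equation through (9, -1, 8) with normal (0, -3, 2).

The plane through P with normal n = (a, b, c) satisfies n·(r - P) = 0,
i.e. ax + by + cz = a·x₀ + b·y₀ + c·z₀.
d = 0·9 + (-3)·(-1) + 2·8
  = 0 + 3 + 16
  = 19
Equation: -3y + 2z = 19

-3y + 2z = 19


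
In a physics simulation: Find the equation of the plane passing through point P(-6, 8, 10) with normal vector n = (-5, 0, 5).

The plane through P with normal n = (a, b, c) satisfies n·(r - P) = 0,
i.e. ax + by + cz = a·x₀ + b·y₀ + c·z₀.
d = (-5)·(-6) + 0·8 + 5·10
  = 30 + 0 + 50
  = 80
Equation: -5x + 5z = 80

-5x + 5z = 80


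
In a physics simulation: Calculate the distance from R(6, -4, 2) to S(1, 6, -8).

d = √[(x₂-x₁)² + (y₂-y₁)² + (z₂-z₁)²]
  = √[(-5)² + 10² + (-10)²]
  = √[25 + 100 + 100]
  = √225
  ≈ 15

15


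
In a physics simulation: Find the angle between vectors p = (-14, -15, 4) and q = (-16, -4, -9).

p·q = (-14)·(-16) + (-15)·(-4) + 4·(-9) = 224 + 60 - 36 = 248
|p| = √((-14)² + (-15)² + 4²) = √437 ≈ 20.9
|q| = √((-16)² + (-4)² + (-9)²) = √353 ≈ 18.79
cos θ = (p·q)/(|p||q|) = 248/(20.9·18.79) ≈ 0.6314
θ = arccos(0.6314) ≈ 50.84°

50.84°


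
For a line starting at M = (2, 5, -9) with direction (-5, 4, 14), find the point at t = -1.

P(t) = M + t·d
  = (2 + (-5)·(-1), 5 + 4·(-1), -9 + 14·(-1))
  = (2 + 5, 5 - 4, -9 - 14)
  = (7, 1, -23)

(7, 1, -23)


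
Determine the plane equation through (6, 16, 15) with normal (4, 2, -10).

The plane through P with normal n = (a, b, c) satisfies n·(r - P) = 0,
i.e. ax + by + cz = a·x₀ + b·y₀ + c·z₀.
d = 4·6 + 2·16 + (-10)·15
  = 24 + 32 - 150
  = -94
Equation: 4x + 2y - 10z = -94

4x + 2y - 10z = -94


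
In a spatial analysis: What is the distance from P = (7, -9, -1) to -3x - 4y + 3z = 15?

distance = |a·x₀ + b·y₀ + c·z₀ - d| / √(a² + b² + c²)
  = |(-3)·7 + (-4)·(-9) + 3·(-1) - 15| / √((-3)² + (-4)² + 3²)
  = |-21 + 36 - 3 - 15| / √(9 + 16 + 9)
  = |-3| / √34
  = 3 / 5.831
  ≈ 0.5145

0.5145


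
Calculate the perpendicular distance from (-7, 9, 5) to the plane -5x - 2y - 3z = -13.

distance = |a·x₀ + b·y₀ + c·z₀ - d| / √(a² + b² + c²)
  = |(-5)·(-7) + (-2)·9 + (-3)·5 - (-13)| / √((-5)² + (-2)² + (-3)²)
  = |35 - 18 - 15 + 13| / √(25 + 4 + 9)
  = |15| / √38
  = 15 / 6.164
  ≈ 2.433

2.433


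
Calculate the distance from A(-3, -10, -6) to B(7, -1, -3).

d = √[(x₂-x₁)² + (y₂-y₁)² + (z₂-z₁)²]
  = √[10² + 9² + 3²]
  = √[100 + 81 + 9]
  = √190
  ≈ 13.78

13.78


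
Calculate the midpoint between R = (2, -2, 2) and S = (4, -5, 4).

M = ((x₁+x₂)/2, (y₁+y₂)/2, (z₁+z₂)/2)
  = ((2 + 4)/2, (-2 - 5)/2, (2 + 4)/2)
  = (6/2, -7/2, 6/2)
  = (3, -3.5, 3)

(3, -3.5, 3)


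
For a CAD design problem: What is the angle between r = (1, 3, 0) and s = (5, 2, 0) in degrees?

r·s = 1·5 + 3·2 + 0·0 = 5 + 6 + 0 = 11
|r| = √(1² + 3² + 0²) = √10 ≈ 3.162
|s| = √(5² + 2² + 0²) = √29 ≈ 5.385
cos θ = (r·s)/(|r||s|) = 11/(3.162·5.385) ≈ 0.6459
θ = arccos(0.6459) ≈ 49.76°

49.76°


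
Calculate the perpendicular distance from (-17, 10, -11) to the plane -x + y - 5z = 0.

distance = |a·x₀ + b·y₀ + c·z₀ - d| / √(a² + b² + c²)
  = |(-1)·(-17) + 1·10 + (-5)·(-11) - 0| / √((-1)² + 1² + (-5)²)
  = |17 + 10 + 55 + 0| / √(1 + 1 + 25)
  = |82| / √27
  = 82 / 5.196
  ≈ 15.78

15.78


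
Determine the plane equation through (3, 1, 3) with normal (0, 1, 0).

The plane through P with normal n = (a, b, c) satisfies n·(r - P) = 0,
i.e. ax + by + cz = a·x₀ + b·y₀ + c·z₀.
d = 0·3 + 1·1 + 0·3
  = 0 + 1 + 0
  = 1
Equation: y = 1

y = 1


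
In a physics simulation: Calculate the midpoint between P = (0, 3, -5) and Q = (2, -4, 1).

M = ((x₁+x₂)/2, (y₁+y₂)/2, (z₁+z₂)/2)
  = ((0 + 2)/2, (3 - 4)/2, (-5 + 1)/2)
  = (2/2, -1/2, -4/2)
  = (1, -0.5, -2)

(1, -0.5, -2)


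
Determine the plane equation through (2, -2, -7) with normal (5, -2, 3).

The plane through P with normal n = (a, b, c) satisfies n·(r - P) = 0,
i.e. ax + by + cz = a·x₀ + b·y₀ + c·z₀.
d = 5·2 + (-2)·(-2) + 3·(-7)
  = 10 + 4 - 21
  = -7
Equation: 5x - 2y + 3z = -7

5x - 2y + 3z = -7


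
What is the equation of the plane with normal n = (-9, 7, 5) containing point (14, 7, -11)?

The plane through P with normal n = (a, b, c) satisfies n·(r - P) = 0,
i.e. ax + by + cz = a·x₀ + b·y₀ + c·z₀.
d = (-9)·14 + 7·7 + 5·(-11)
  = -126 + 49 - 55
  = -132
Equation: -9x + 7y + 5z = -132

-9x + 7y + 5z = -132


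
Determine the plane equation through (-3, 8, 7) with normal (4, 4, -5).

The plane through P with normal n = (a, b, c) satisfies n·(r - P) = 0,
i.e. ax + by + cz = a·x₀ + b·y₀ + c·z₀.
d = 4·(-3) + 4·8 + (-5)·7
  = -12 + 32 - 35
  = -15
Equation: 4x + 4y - 5z = -15

4x + 4y - 5z = -15


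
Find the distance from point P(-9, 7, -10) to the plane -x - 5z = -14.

distance = |a·x₀ + b·y₀ + c·z₀ - d| / √(a² + b² + c²)
  = |(-1)·(-9) + 0·7 + (-5)·(-10) - (-14)| / √((-1)² + 0² + (-5)²)
  = |9 + 0 + 50 + 14| / √(1 + 0 + 25)
  = |73| / √26
  = 73 / 5.099
  ≈ 14.32

14.32


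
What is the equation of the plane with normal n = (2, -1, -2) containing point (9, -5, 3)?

The plane through P with normal n = (a, b, c) satisfies n·(r - P) = 0,
i.e. ax + by + cz = a·x₀ + b·y₀ + c·z₀.
d = 2·9 + (-1)·(-5) + (-2)·3
  = 18 + 5 - 6
  = 17
Equation: 2x - y - 2z = 17

2x - y - 2z = 17


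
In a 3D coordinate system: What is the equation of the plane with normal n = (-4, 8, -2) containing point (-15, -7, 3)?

The plane through P with normal n = (a, b, c) satisfies n·(r - P) = 0,
i.e. ax + by + cz = a·x₀ + b·y₀ + c·z₀.
d = (-4)·(-15) + 8·(-7) + (-2)·3
  = 60 - 56 - 6
  = -2
Equation: -4x + 8y - 2z = -2

-4x + 8y - 2z = -2


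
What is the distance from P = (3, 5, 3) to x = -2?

distance = |a·x₀ + b·y₀ + c·z₀ - d| / √(a² + b² + c²)
  = |1·3 + 0·5 + 0·3 - (-2)| / √(1² + 0² + 0²)
  = |3 + 0 + 0 + 2| / √(1 + 0 + 0)
  = |5| / √1
  = 5 / 1
  ≈ 5

5


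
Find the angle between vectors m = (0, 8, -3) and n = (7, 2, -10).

m·n = 0·7 + 8·2 + (-3)·(-10) = 0 + 16 + 30 = 46
|m| = √(0² + 8² + (-3)²) = √73 ≈ 8.544
|n| = √(7² + 2² + (-10)²) = √153 ≈ 12.37
cos θ = (m·n)/(|m||n|) = 46/(8.544·12.37) ≈ 0.4353
θ = arccos(0.4353) ≈ 64.2°

64.2°


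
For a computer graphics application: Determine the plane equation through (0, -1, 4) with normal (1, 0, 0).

The plane through P with normal n = (a, b, c) satisfies n·(r - P) = 0,
i.e. ax + by + cz = a·x₀ + b·y₀ + c·z₀.
d = 1·0 + 0·(-1) + 0·4
  = 0 + 0 + 0
  = 0
Equation: x = 0

x = 0


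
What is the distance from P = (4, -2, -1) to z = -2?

distance = |a·x₀ + b·y₀ + c·z₀ - d| / √(a² + b² + c²)
  = |0·4 + 0·(-2) + 1·(-1) - (-2)| / √(0² + 0² + 1²)
  = |0 + 0 - 1 + 2| / √(0 + 0 + 1)
  = |1| / √1
  = 1 / 1
  ≈ 1

1


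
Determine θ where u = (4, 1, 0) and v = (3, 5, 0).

u·v = 4·3 + 1·5 + 0·0 = 12 + 5 + 0 = 17
|u| = √(4² + 1² + 0²) = √17 ≈ 4.123
|v| = √(3² + 5² + 0²) = √34 ≈ 5.831
cos θ = (u·v)/(|u||v|) = 17/(4.123·5.831) ≈ 0.7071
θ = arccos(0.7071) ≈ 45°

45°


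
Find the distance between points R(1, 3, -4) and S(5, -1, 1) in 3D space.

d = √[(x₂-x₁)² + (y₂-y₁)² + (z₂-z₁)²]
  = √[4² + (-4)² + 5²]
  = √[16 + 16 + 25]
  = √57
  ≈ 7.55

7.55


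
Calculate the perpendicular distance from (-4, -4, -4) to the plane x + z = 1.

distance = |a·x₀ + b·y₀ + c·z₀ - d| / √(a² + b² + c²)
  = |1·(-4) + 0·(-4) + 1·(-4) - 1| / √(1² + 0² + 1²)
  = |-4 + 0 - 4 - 1| / √(1 + 0 + 1)
  = |-9| / √2
  = 9 / 1.414
  ≈ 6.364

6.364


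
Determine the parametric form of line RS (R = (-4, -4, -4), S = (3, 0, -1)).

Direction vector d = S - R = (3 + 4, 0 + 4, -1 + 4) = (7, 4, 3)
Parametric form r = R + t·d:
x = -4 + 7t, y = -4 + 4t, z = -4 + 3t

x = -4 + 7t, y = -4 + 4t, z = -4 + 3t


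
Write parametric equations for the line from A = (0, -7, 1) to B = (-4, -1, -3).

Direction vector d = B - A = (-4 + 0, -1 + 7, -3 - 1) = (-4, 6, -4)
Parametric form r = A + t·d:
x = 0 - 4t, y = -7 + 6t, z = 1 - 4t

x = 0 - 4t, y = -7 + 6t, z = 1 - 4t


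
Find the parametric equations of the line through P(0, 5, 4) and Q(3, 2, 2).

Direction vector d = Q - P = (3 + 0, 2 - 5, 2 - 4) = (3, -3, -2)
Parametric form r = P + t·d:
x = 0 + 3t, y = 5 - 3t, z = 4 - 2t

x = 0 + 3t, y = 5 - 3t, z = 4 - 2t


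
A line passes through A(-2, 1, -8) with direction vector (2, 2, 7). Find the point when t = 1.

P(t) = A + t·d
  = (-2 + 2·1, 1 + 2·1, -8 + 7·1)
  = (-2 + 2, 1 + 2, -8 + 7)
  = (0, 3, -1)

(0, 3, -1)


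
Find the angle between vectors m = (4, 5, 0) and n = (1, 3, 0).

m·n = 4·1 + 5·3 + 0·0 = 4 + 15 + 0 = 19
|m| = √(4² + 5² + 0²) = √41 ≈ 6.403
|n| = √(1² + 3² + 0²) = √10 ≈ 3.162
cos θ = (m·n)/(|m||n|) = 19/(6.403·3.162) ≈ 0.9383
θ = arccos(0.9383) ≈ 20.22°

20.22°


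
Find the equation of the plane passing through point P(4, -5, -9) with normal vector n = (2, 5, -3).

The plane through P with normal n = (a, b, c) satisfies n·(r - P) = 0,
i.e. ax + by + cz = a·x₀ + b·y₀ + c·z₀.
d = 2·4 + 5·(-5) + (-3)·(-9)
  = 8 - 25 + 27
  = 10
Equation: 2x + 5y - 3z = 10

2x + 5y - 3z = 10


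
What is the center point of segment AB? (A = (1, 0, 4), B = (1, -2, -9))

M = ((x₁+x₂)/2, (y₁+y₂)/2, (z₁+z₂)/2)
  = ((1 + 1)/2, (0 - 2)/2, (4 - 9)/2)
  = (2/2, -2/2, -5/2)
  = (1, -1, -2.5)

(1, -1, -2.5)


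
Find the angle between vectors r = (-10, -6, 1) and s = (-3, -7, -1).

r·s = (-10)·(-3) + (-6)·(-7) + 1·(-1) = 30 + 42 - 1 = 71
|r| = √((-10)² + (-6)² + 1²) = √137 ≈ 11.7
|s| = √((-3)² + (-7)² + (-1)²) = √59 ≈ 7.681
cos θ = (r·s)/(|r||s|) = 71/(11.7·7.681) ≈ 0.7897
θ = arccos(0.7897) ≈ 37.84°

37.84°


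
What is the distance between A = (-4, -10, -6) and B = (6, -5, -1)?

d = √[(x₂-x₁)² + (y₂-y₁)² + (z₂-z₁)²]
  = √[10² + 5² + 5²]
  = √[100 + 25 + 25]
  = √150
  ≈ 12.25

12.25


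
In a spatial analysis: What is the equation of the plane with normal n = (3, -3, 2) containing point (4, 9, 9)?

The plane through P with normal n = (a, b, c) satisfies n·(r - P) = 0,
i.e. ax + by + cz = a·x₀ + b·y₀ + c·z₀.
d = 3·4 + (-3)·9 + 2·9
  = 12 - 27 + 18
  = 3
Equation: 3x - 3y + 2z = 3

3x - 3y + 2z = 3


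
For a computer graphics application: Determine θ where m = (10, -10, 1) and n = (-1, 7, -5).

m·n = 10·(-1) + (-10)·7 + 1·(-5) = -10 - 70 - 5 = -85
|m| = √(10² + (-10)² + 1²) = √201 ≈ 14.18
|n| = √((-1)² + 7² + (-5)²) = √75 ≈ 8.66
cos θ = (m·n)/(|m||n|) = -85/(14.18·8.66) ≈ -0.6923
θ = arccos(-0.6923) ≈ 133.8°

133.8°


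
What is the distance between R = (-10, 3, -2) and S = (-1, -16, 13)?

d = √[(x₂-x₁)² + (y₂-y₁)² + (z₂-z₁)²]
  = √[9² + (-19)² + 15²]
  = √[81 + 361 + 225]
  = √667
  ≈ 25.83

25.83


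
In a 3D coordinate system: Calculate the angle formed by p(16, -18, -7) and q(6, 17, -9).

p·q = 16·6 + (-18)·17 + (-7)·(-9) = 96 - 306 + 63 = -147
|p| = √(16² + (-18)² + (-7)²) = √629 ≈ 25.08
|q| = √(6² + 17² + (-9)²) = √406 ≈ 20.15
cos θ = (p·q)/(|p||q|) = -147/(25.08·20.15) ≈ -0.2909
θ = arccos(-0.2909) ≈ 106.9°

106.9°


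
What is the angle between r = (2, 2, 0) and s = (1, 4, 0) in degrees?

r·s = 2·1 + 2·4 + 0·0 = 2 + 8 + 0 = 10
|r| = √(2² + 2² + 0²) = √8 ≈ 2.828
|s| = √(1² + 4² + 0²) = √17 ≈ 4.123
cos θ = (r·s)/(|r||s|) = 10/(2.828·4.123) ≈ 0.8575
θ = arccos(0.8575) ≈ 30.96°

30.96°


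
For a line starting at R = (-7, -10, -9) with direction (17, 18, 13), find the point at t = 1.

P(t) = R + t·d
  = (-7 + 17·1, -10 + 18·1, -9 + 13·1)
  = (-7 + 17, -10 + 18, -9 + 13)
  = (10, 8, 4)

(10, 8, 4)


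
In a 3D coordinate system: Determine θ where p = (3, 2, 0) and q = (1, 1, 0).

p·q = 3·1 + 2·1 + 0·0 = 3 + 2 + 0 = 5
|p| = √(3² + 2² + 0²) = √13 ≈ 3.606
|q| = √(1² + 1² + 0²) = √2 ≈ 1.414
cos θ = (p·q)/(|p||q|) = 5/(3.606·1.414) ≈ 0.9806
θ = arccos(0.9806) ≈ 11.31°

11.31°


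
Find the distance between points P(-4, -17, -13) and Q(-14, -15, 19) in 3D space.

d = √[(x₂-x₁)² + (y₂-y₁)² + (z₂-z₁)²]
  = √[(-10)² + 2² + 32²]
  = √[100 + 4 + 1024]
  = √1128
  ≈ 33.59

33.59


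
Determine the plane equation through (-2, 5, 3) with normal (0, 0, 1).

The plane through P with normal n = (a, b, c) satisfies n·(r - P) = 0,
i.e. ax + by + cz = a·x₀ + b·y₀ + c·z₀.
d = 0·(-2) + 0·5 + 1·3
  = 0 + 0 + 3
  = 3
Equation: z = 3

z = 3


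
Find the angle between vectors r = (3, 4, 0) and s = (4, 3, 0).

r·s = 3·4 + 4·3 + 0·0 = 12 + 12 + 0 = 24
|r| = √(3² + 4² + 0²) = √25 ≈ 5
|s| = √(4² + 3² + 0²) = √25 ≈ 5
cos θ = (r·s)/(|r||s|) = 24/(5·5) ≈ 0.96
θ = arccos(0.96) ≈ 16.26°

16.26°


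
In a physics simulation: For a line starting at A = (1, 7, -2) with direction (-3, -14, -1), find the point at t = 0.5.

P(t) = A + t·d
  = (1 + (-3)·0.5, 7 + (-14)·0.5, -2 + (-1)·0.5)
  = (1 - 1.5, 7 - 7, -2 - 0.5)
  = (-0.5, 0, -2.5)

(-0.5, 0, -2.5)


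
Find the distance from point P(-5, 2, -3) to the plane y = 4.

distance = |a·x₀ + b·y₀ + c·z₀ - d| / √(a² + b² + c²)
  = |0·(-5) + 1·2 + 0·(-3) - 4| / √(0² + 1² + 0²)
  = |0 + 2 + 0 - 4| / √(0 + 1 + 0)
  = |-2| / √1
  = 2 / 1
  ≈ 2

2


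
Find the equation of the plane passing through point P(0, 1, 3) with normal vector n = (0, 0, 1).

The plane through P with normal n = (a, b, c) satisfies n·(r - P) = 0,
i.e. ax + by + cz = a·x₀ + b·y₀ + c·z₀.
d = 0·0 + 0·1 + 1·3
  = 0 + 0 + 3
  = 3
Equation: z = 3

z = 3


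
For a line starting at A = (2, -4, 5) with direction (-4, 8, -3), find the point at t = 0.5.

P(t) = A + t·d
  = (2 + (-4)·0.5, -4 + 8·0.5, 5 + (-3)·0.5)
  = (2 - 2, -4 + 4, 5 - 1.5)
  = (0, 0, 3.5)

(0, 0, 3.5)


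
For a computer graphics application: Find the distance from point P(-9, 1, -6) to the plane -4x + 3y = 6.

distance = |a·x₀ + b·y₀ + c·z₀ - d| / √(a² + b² + c²)
  = |(-4)·(-9) + 3·1 + 0·(-6) - 6| / √((-4)² + 3² + 0²)
  = |36 + 3 + 0 - 6| / √(16 + 9 + 0)
  = |33| / √25
  = 33 / 5
  ≈ 6.6

6.6


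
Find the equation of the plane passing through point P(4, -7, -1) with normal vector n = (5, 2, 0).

The plane through P with normal n = (a, b, c) satisfies n·(r - P) = 0,
i.e. ax + by + cz = a·x₀ + b·y₀ + c·z₀.
d = 5·4 + 2·(-7) + 0·(-1)
  = 20 - 14 + 0
  = 6
Equation: 5x + 2y = 6

5x + 2y = 6


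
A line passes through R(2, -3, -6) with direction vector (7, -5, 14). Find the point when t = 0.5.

P(t) = R + t·d
  = (2 + 7·0.5, -3 + (-5)·0.5, -6 + 14·0.5)
  = (2 + 3.5, -3 - 2.5, -6 + 7)
  = (5.5, -5.5, 1)

(5.5, -5.5, 1)


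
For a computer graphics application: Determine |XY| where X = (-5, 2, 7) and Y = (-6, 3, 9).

d = √[(x₂-x₁)² + (y₂-y₁)² + (z₂-z₁)²]
  = √[(-1)² + 1² + 2²]
  = √[1 + 1 + 4]
  = √6
  ≈ 2.449

2.449


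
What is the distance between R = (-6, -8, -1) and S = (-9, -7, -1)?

d = √[(x₂-x₁)² + (y₂-y₁)² + (z₂-z₁)²]
  = √[(-3)² + 1² + 0²]
  = √[9 + 1 + 0]
  = √10
  ≈ 3.162

3.162


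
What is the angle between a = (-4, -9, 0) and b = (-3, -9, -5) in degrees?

a·b = (-4)·(-3) + (-9)·(-9) + 0·(-5) = 12 + 81 + 0 = 93
|a| = √((-4)² + (-9)² + 0²) = √97 ≈ 9.849
|b| = √((-3)² + (-9)² + (-5)²) = √115 ≈ 10.72
cos θ = (a·b)/(|a||b|) = 93/(9.849·10.72) ≈ 0.8805
θ = arccos(0.8805) ≈ 28.29°

28.29°


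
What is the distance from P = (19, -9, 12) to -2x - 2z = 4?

distance = |a·x₀ + b·y₀ + c·z₀ - d| / √(a² + b² + c²)
  = |(-2)·19 + 0·(-9) + (-2)·12 - 4| / √((-2)² + 0² + (-2)²)
  = |-38 + 0 - 24 - 4| / √(4 + 0 + 4)
  = |-66| / √8
  = 66 / 2.828
  ≈ 23.33

23.33


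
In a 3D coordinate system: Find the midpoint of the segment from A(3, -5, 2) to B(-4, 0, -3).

M = ((x₁+x₂)/2, (y₁+y₂)/2, (z₁+z₂)/2)
  = ((3 - 4)/2, (-5 + 0)/2, (2 - 3)/2)
  = (-1/2, -5/2, -1/2)
  = (-0.5, -2.5, -0.5)

(-0.5, -2.5, -0.5)


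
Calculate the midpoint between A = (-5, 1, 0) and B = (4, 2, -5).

M = ((x₁+x₂)/2, (y₁+y₂)/2, (z₁+z₂)/2)
  = ((-5 + 4)/2, (1 + 2)/2, (0 - 5)/2)
  = (-1/2, 3/2, -5/2)
  = (-0.5, 1.5, -2.5)

(-0.5, 1.5, -2.5)


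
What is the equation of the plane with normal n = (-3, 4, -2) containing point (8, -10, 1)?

The plane through P with normal n = (a, b, c) satisfies n·(r - P) = 0,
i.e. ax + by + cz = a·x₀ + b·y₀ + c·z₀.
d = (-3)·8 + 4·(-10) + (-2)·1
  = -24 - 40 - 2
  = -66
Equation: -3x + 4y - 2z = -66

-3x + 4y - 2z = -66


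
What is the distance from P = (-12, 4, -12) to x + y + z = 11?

distance = |a·x₀ + b·y₀ + c·z₀ - d| / √(a² + b² + c²)
  = |1·(-12) + 1·4 + 1·(-12) - 11| / √(1² + 1² + 1²)
  = |-12 + 4 - 12 - 11| / √(1 + 1 + 1)
  = |-31| / √3
  = 31 / 1.732
  ≈ 17.9

17.9


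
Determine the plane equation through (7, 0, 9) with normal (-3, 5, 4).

The plane through P with normal n = (a, b, c) satisfies n·(r - P) = 0,
i.e. ax + by + cz = a·x₀ + b·y₀ + c·z₀.
d = (-3)·7 + 5·0 + 4·9
  = -21 + 0 + 36
  = 15
Equation: -3x + 5y + 4z = 15

-3x + 5y + 4z = 15


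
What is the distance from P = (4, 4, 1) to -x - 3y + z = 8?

distance = |a·x₀ + b·y₀ + c·z₀ - d| / √(a² + b² + c²)
  = |(-1)·4 + (-3)·4 + 1·1 - 8| / √((-1)² + (-3)² + 1²)
  = |-4 - 12 + 1 - 8| / √(1 + 9 + 1)
  = |-23| / √11
  = 23 / 3.317
  ≈ 6.935

6.935


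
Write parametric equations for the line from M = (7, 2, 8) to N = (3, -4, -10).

Direction vector d = N - M = (3 - 7, -4 - 2, -10 - 8) = (-4, -6, -18)
Parametric form r = M + t·d:
x = 7 - 4t, y = 2 - 6t, z = 8 - 18t

x = 7 - 4t, y = 2 - 6t, z = 8 - 18t


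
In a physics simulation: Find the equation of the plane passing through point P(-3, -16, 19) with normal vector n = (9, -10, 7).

The plane through P with normal n = (a, b, c) satisfies n·(r - P) = 0,
i.e. ax + by + cz = a·x₀ + b·y₀ + c·z₀.
d = 9·(-3) + (-10)·(-16) + 7·19
  = -27 + 160 + 133
  = 266
Equation: 9x - 10y + 7z = 266

9x - 10y + 7z = 266


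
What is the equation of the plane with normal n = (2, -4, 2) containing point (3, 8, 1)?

The plane through P with normal n = (a, b, c) satisfies n·(r - P) = 0,
i.e. ax + by + cz = a·x₀ + b·y₀ + c·z₀.
d = 2·3 + (-4)·8 + 2·1
  = 6 - 32 + 2
  = -24
Equation: 2x - 4y + 2z = -24

2x - 4y + 2z = -24


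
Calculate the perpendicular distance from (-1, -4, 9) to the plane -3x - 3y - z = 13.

distance = |a·x₀ + b·y₀ + c·z₀ - d| / √(a² + b² + c²)
  = |(-3)·(-1) + (-3)·(-4) + (-1)·9 - 13| / √((-3)² + (-3)² + (-1)²)
  = |3 + 12 - 9 - 13| / √(9 + 9 + 1)
  = |-7| / √19
  = 7 / 4.359
  ≈ 1.606

1.606


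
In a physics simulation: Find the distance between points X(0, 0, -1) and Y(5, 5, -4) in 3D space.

d = √[(x₂-x₁)² + (y₂-y₁)² + (z₂-z₁)²]
  = √[5² + 5² + (-3)²]
  = √[25 + 25 + 9]
  = √59
  ≈ 7.681

7.681


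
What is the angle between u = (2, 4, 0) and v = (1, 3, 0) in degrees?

u·v = 2·1 + 4·3 + 0·0 = 2 + 12 + 0 = 14
|u| = √(2² + 4² + 0²) = √20 ≈ 4.472
|v| = √(1² + 3² + 0²) = √10 ≈ 3.162
cos θ = (u·v)/(|u||v|) = 14/(4.472·3.162) ≈ 0.9899
θ = arccos(0.9899) ≈ 8.13°

8.13°


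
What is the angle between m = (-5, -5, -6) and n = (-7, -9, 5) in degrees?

m·n = (-5)·(-7) + (-5)·(-9) + (-6)·5 = 35 + 45 - 30 = 50
|m| = √((-5)² + (-5)² + (-6)²) = √86 ≈ 9.274
|n| = √((-7)² + (-9)² + 5²) = √155 ≈ 12.45
cos θ = (m·n)/(|m||n|) = 50/(9.274·12.45) ≈ 0.4331
θ = arccos(0.4331) ≈ 64.34°

64.34°


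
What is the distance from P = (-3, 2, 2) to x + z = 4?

distance = |a·x₀ + b·y₀ + c·z₀ - d| / √(a² + b² + c²)
  = |1·(-3) + 0·2 + 1·2 - 4| / √(1² + 0² + 1²)
  = |-3 + 0 + 2 - 4| / √(1 + 0 + 1)
  = |-5| / √2
  = 5 / 1.414
  ≈ 3.536

3.536


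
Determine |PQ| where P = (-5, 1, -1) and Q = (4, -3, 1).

d = √[(x₂-x₁)² + (y₂-y₁)² + (z₂-z₁)²]
  = √[9² + (-4)² + 2²]
  = √[81 + 16 + 4]
  = √101
  ≈ 10.05

10.05


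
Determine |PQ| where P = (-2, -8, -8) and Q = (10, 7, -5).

d = √[(x₂-x₁)² + (y₂-y₁)² + (z₂-z₁)²]
  = √[12² + 15² + 3²]
  = √[144 + 225 + 9]
  = √378
  ≈ 19.44

19.44


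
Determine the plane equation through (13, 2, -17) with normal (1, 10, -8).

The plane through P with normal n = (a, b, c) satisfies n·(r - P) = 0,
i.e. ax + by + cz = a·x₀ + b·y₀ + c·z₀.
d = 1·13 + 10·2 + (-8)·(-17)
  = 13 + 20 + 136
  = 169
Equation: x + 10y - 8z = 169

x + 10y - 8z = 169


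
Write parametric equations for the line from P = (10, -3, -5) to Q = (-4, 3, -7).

Direction vector d = Q - P = (-4 - 10, 3 + 3, -7 + 5) = (-14, 6, -2)
Parametric form r = P + t·d:
x = 10 - 14t, y = -3 + 6t, z = -5 - 2t

x = 10 - 14t, y = -3 + 6t, z = -5 - 2t


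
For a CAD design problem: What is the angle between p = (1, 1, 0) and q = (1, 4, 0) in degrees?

p·q = 1·1 + 1·4 + 0·0 = 1 + 4 + 0 = 5
|p| = √(1² + 1² + 0²) = √2 ≈ 1.414
|q| = √(1² + 4² + 0²) = √17 ≈ 4.123
cos θ = (p·q)/(|p||q|) = 5/(1.414·4.123) ≈ 0.8575
θ = arccos(0.8575) ≈ 30.96°

30.96°


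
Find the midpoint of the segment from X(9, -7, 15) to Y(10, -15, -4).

M = ((x₁+x₂)/2, (y₁+y₂)/2, (z₁+z₂)/2)
  = ((9 + 10)/2, (-7 - 15)/2, (15 - 4)/2)
  = (19/2, -22/2, 11/2)
  = (9.5, -11, 5.5)

(9.5, -11, 5.5)


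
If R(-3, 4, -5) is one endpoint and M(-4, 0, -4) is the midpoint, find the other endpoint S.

S = 2M - R
  = (2·(-4) - (-3), 2·0 - 4, 2·(-4) - (-5))
  = (-8 + 3, 0 - 4, -8 + 5)
  = (-5, -4, -3)

(-5, -4, -3)


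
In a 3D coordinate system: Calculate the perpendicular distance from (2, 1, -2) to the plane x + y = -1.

distance = |a·x₀ + b·y₀ + c·z₀ - d| / √(a² + b² + c²)
  = |1·2 + 1·1 + 0·(-2) - (-1)| / √(1² + 1² + 0²)
  = |2 + 1 + 0 + 1| / √(1 + 1 + 0)
  = |4| / √2
  = 4 / 1.414
  ≈ 2.828

2.828


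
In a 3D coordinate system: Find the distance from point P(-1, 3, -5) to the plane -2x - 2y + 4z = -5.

distance = |a·x₀ + b·y₀ + c·z₀ - d| / √(a² + b² + c²)
  = |(-2)·(-1) + (-2)·3 + 4·(-5) - (-5)| / √((-2)² + (-2)² + 4²)
  = |2 - 6 - 20 + 5| / √(4 + 4 + 16)
  = |-19| / √24
  = 19 / 4.899
  ≈ 3.878

3.878


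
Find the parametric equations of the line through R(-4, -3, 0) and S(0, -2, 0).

Direction vector d = S - R = (0 + 4, -2 + 3, 0 + 0) = (4, 1, 0)
Parametric form r = R + t·d:
x = -4 + 4t, y = -3 + t, z = 0

x = -4 + 4t, y = -3 + t, z = 0


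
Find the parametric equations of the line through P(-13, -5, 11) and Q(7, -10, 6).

Direction vector d = Q - P = (7 + 13, -10 + 5, 6 - 11) = (20, -5, -5)
Parametric form r = P + t·d:
x = -13 + 20t, y = -5 - 5t, z = 11 - 5t

x = -13 + 20t, y = -5 - 5t, z = 11 - 5t


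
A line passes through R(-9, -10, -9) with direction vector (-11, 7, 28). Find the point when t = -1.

P(t) = R + t·d
  = (-9 + (-11)·(-1), -10 + 7·(-1), -9 + 28·(-1))
  = (-9 + 11, -10 - 7, -9 - 28)
  = (2, -17, -37)

(2, -17, -37)


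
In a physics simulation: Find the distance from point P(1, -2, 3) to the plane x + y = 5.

distance = |a·x₀ + b·y₀ + c·z₀ - d| / √(a² + b² + c²)
  = |1·1 + 1·(-2) + 0·3 - 5| / √(1² + 1² + 0²)
  = |1 - 2 + 0 - 5| / √(1 + 1 + 0)
  = |-6| / √2
  = 6 / 1.414
  ≈ 4.243

4.243


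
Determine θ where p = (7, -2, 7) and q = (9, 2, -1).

p·q = 7·9 + (-2)·2 + 7·(-1) = 63 - 4 - 7 = 52
|p| = √(7² + (-2)² + 7²) = √102 ≈ 10.1
|q| = √(9² + 2² + (-1)²) = √86 ≈ 9.274
cos θ = (p·q)/(|p||q|) = 52/(10.1·9.274) ≈ 0.5552
θ = arccos(0.5552) ≈ 56.28°

56.28°


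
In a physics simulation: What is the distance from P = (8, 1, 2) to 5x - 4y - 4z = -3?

distance = |a·x₀ + b·y₀ + c·z₀ - d| / √(a² + b² + c²)
  = |5·8 + (-4)·1 + (-4)·2 - (-3)| / √(5² + (-4)² + (-4)²)
  = |40 - 4 - 8 + 3| / √(25 + 16 + 16)
  = |31| / √57
  = 31 / 7.55
  ≈ 4.106

4.106


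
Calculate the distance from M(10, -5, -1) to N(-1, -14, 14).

d = √[(x₂-x₁)² + (y₂-y₁)² + (z₂-z₁)²]
  = √[(-11)² + (-9)² + 15²]
  = √[121 + 81 + 225]
  = √427
  ≈ 20.66

20.66


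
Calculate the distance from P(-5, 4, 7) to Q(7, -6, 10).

d = √[(x₂-x₁)² + (y₂-y₁)² + (z₂-z₁)²]
  = √[12² + (-10)² + 3²]
  = √[144 + 100 + 9]
  = √253
  ≈ 15.91

15.91


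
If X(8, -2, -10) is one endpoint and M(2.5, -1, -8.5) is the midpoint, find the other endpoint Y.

Y = 2M - X
  = (2·2.5 - 8, 2·(-1) - (-2), 2·(-8.5) - (-10))
  = (5 - 8, -2 + 2, -17 + 10)
  = (-3, 0, -7)

(-3, 0, -7)


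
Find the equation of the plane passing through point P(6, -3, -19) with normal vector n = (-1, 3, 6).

The plane through P with normal n = (a, b, c) satisfies n·(r - P) = 0,
i.e. ax + by + cz = a·x₀ + b·y₀ + c·z₀.
d = (-1)·6 + 3·(-3) + 6·(-19)
  = -6 - 9 - 114
  = -129
Equation: -x + 3y + 6z = -129

-x + 3y + 6z = -129


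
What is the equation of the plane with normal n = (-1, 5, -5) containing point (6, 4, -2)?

The plane through P with normal n = (a, b, c) satisfies n·(r - P) = 0,
i.e. ax + by + cz = a·x₀ + b·y₀ + c·z₀.
d = (-1)·6 + 5·4 + (-5)·(-2)
  = -6 + 20 + 10
  = 24
Equation: -x + 5y - 5z = 24

-x + 5y - 5z = 24


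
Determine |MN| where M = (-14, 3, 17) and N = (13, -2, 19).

d = √[(x₂-x₁)² + (y₂-y₁)² + (z₂-z₁)²]
  = √[27² + (-5)² + 2²]
  = √[729 + 25 + 4]
  = √758
  ≈ 27.53

27.53


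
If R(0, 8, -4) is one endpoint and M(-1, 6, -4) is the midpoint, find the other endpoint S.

S = 2M - R
  = (2·(-1) - 0, 2·6 - 8, 2·(-4) - (-4))
  = (-2 + 0, 12 - 8, -8 + 4)
  = (-2, 4, -4)

(-2, 4, -4)


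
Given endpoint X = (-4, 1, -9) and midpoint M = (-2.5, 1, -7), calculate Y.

Y = 2M - X
  = (2·(-2.5) - (-4), 2·1 - 1, 2·(-7) - (-9))
  = (-5 + 4, 2 - 1, -14 + 9)
  = (-1, 1, -5)

(-1, 1, -5)


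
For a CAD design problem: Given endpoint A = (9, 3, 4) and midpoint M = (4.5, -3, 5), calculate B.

B = 2M - A
  = (2·4.5 - 9, 2·(-3) - 3, 2·5 - 4)
  = (9 - 9, -6 - 3, 10 - 4)
  = (0, -9, 6)

(0, -9, 6)


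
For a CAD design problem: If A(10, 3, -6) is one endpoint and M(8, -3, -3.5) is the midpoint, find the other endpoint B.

B = 2M - A
  = (2·8 - 10, 2·(-3) - 3, 2·(-3.5) - (-6))
  = (16 - 10, -6 - 3, -7 + 6)
  = (6, -9, -1)

(6, -9, -1)


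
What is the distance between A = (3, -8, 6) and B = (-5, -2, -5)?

d = √[(x₂-x₁)² + (y₂-y₁)² + (z₂-z₁)²]
  = √[(-8)² + 6² + (-11)²]
  = √[64 + 36 + 121]
  = √221
  ≈ 14.87

14.87


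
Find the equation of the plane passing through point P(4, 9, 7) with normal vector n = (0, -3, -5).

The plane through P with normal n = (a, b, c) satisfies n·(r - P) = 0,
i.e. ax + by + cz = a·x₀ + b·y₀ + c·z₀.
d = 0·4 + (-3)·9 + (-5)·7
  = 0 - 27 - 35
  = -62
Equation: -3y - 5z = -62

-3y - 5z = -62


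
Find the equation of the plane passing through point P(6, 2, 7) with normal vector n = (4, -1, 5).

The plane through P with normal n = (a, b, c) satisfies n·(r - P) = 0,
i.e. ax + by + cz = a·x₀ + b·y₀ + c·z₀.
d = 4·6 + (-1)·2 + 5·7
  = 24 - 2 + 35
  = 57
Equation: 4x - y + 5z = 57

4x - y + 5z = 57


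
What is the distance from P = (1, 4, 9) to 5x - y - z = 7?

distance = |a·x₀ + b·y₀ + c·z₀ - d| / √(a² + b² + c²)
  = |5·1 + (-1)·4 + (-1)·9 - 7| / √(5² + (-1)² + (-1)²)
  = |5 - 4 - 9 - 7| / √(25 + 1 + 1)
  = |-15| / √27
  = 15 / 5.196
  ≈ 2.887

2.887


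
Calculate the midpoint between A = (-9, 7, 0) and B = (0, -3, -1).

M = ((x₁+x₂)/2, (y₁+y₂)/2, (z₁+z₂)/2)
  = ((-9 + 0)/2, (7 - 3)/2, (0 - 1)/2)
  = (-9/2, 4/2, -1/2)
  = (-4.5, 2, -0.5)

(-4.5, 2, -0.5)


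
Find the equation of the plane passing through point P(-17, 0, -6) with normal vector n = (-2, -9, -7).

The plane through P with normal n = (a, b, c) satisfies n·(r - P) = 0,
i.e. ax + by + cz = a·x₀ + b·y₀ + c·z₀.
d = (-2)·(-17) + (-9)·0 + (-7)·(-6)
  = 34 + 0 + 42
  = 76
Equation: -2x - 9y - 7z = 76

-2x - 9y - 7z = 76


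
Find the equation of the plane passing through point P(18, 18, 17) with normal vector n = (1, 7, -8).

The plane through P with normal n = (a, b, c) satisfies n·(r - P) = 0,
i.e. ax + by + cz = a·x₀ + b·y₀ + c·z₀.
d = 1·18 + 7·18 + (-8)·17
  = 18 + 126 - 136
  = 8
Equation: x + 7y - 8z = 8

x + 7y - 8z = 8


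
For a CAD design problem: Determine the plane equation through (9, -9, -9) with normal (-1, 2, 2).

The plane through P with normal n = (a, b, c) satisfies n·(r - P) = 0,
i.e. ax + by + cz = a·x₀ + b·y₀ + c·z₀.
d = (-1)·9 + 2·(-9) + 2·(-9)
  = -9 - 18 - 18
  = -45
Equation: -x + 2y + 2z = -45

-x + 2y + 2z = -45


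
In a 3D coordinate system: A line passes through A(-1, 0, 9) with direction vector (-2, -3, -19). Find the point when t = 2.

P(t) = A + t·d
  = (-1 + (-2)·2, 0 + (-3)·2, 9 + (-19)·2)
  = (-1 - 4, 0 - 6, 9 - 38)
  = (-5, -6, -29)

(-5, -6, -29)


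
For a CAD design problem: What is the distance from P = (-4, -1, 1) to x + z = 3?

distance = |a·x₀ + b·y₀ + c·z₀ - d| / √(a² + b² + c²)
  = |1·(-4) + 0·(-1) + 1·1 - 3| / √(1² + 0² + 1²)
  = |-4 + 0 + 1 - 3| / √(1 + 0 + 1)
  = |-6| / √2
  = 6 / 1.414
  ≈ 4.243

4.243


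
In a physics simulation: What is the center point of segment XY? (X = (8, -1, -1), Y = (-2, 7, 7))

M = ((x₁+x₂)/2, (y₁+y₂)/2, (z₁+z₂)/2)
  = ((8 - 2)/2, (-1 + 7)/2, (-1 + 7)/2)
  = (6/2, 6/2, 6/2)
  = (3, 3, 3)

(3, 3, 3)


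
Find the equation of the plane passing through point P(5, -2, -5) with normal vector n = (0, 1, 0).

The plane through P with normal n = (a, b, c) satisfies n·(r - P) = 0,
i.e. ax + by + cz = a·x₀ + b·y₀ + c·z₀.
d = 0·5 + 1·(-2) + 0·(-5)
  = 0 - 2 + 0
  = -2
Equation: y = -2

y = -2


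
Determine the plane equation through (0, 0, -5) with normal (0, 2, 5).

The plane through P with normal n = (a, b, c) satisfies n·(r - P) = 0,
i.e. ax + by + cz = a·x₀ + b·y₀ + c·z₀.
d = 0·0 + 2·0 + 5·(-5)
  = 0 + 0 - 25
  = -25
Equation: 2y + 5z = -25

2y + 5z = -25


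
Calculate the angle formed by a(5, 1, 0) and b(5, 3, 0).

a·b = 5·5 + 1·3 + 0·0 = 25 + 3 + 0 = 28
|a| = √(5² + 1² + 0²) = √26 ≈ 5.099
|b| = √(5² + 3² + 0²) = √34 ≈ 5.831
cos θ = (a·b)/(|a||b|) = 28/(5.099·5.831) ≈ 0.9417
θ = arccos(0.9417) ≈ 19.65°

19.65°
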